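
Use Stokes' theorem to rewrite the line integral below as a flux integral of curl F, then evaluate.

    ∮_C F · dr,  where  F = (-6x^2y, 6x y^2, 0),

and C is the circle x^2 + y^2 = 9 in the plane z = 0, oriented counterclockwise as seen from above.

Let S be the flat disk x^2 + y^2 ≤ 9 in the plane z = 0, with upward unit normal n̂ = ẑ. By Stokes' theorem,

    ∮_C F · dr = ∬_S (∇ × F) · n̂ dS = ∬_D (curl F)_z dA,

where D is the disk x^2 + y^2 ≤ 9.

Compute the curl of F = (-6x^2y, 6x y^2, 0):
    (∇ × F)_x = ∂F_z/∂y - ∂F_y/∂z = 0,
    (∇ × F)_y = ∂F_x/∂z - ∂F_z/∂x = 0,
    (∇ × F)_z = ∂F_y/∂x - ∂F_x/∂y = 6x^2 + 6y^2.

On z = 0, (curl F)_z = 6x^2 + 6y^2.

Convert to polar (x = r cos θ, y = r sin θ, dA = r dr dθ); the integrand becomes 6r^2, so

    ∬_D (curl F)_z dA = ∫_0^{2π} ∫_0^{3} (6r^2) · r dr dθ.

Inner (r from 0 to 3): 243/2.
Outer (θ from 0 to 2π): 243π.

Therefore ∮_C F · dr = 243π.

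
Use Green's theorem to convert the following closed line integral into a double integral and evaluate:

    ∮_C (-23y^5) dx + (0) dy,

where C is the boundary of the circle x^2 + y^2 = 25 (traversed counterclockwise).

Green's theorem converts the closed line integral into a double integral over the enclosed region D:

    ∮_C P dx + Q dy = ∬_D (∂Q/∂x - ∂P/∂y) dA.

Here P = -23y^5, Q = 0, so

    ∂Q/∂x = 0,    ∂P/∂y = -115y^4,
    ∂Q/∂x - ∂P/∂y = 115y^4.

D is the region x^2 + y^2 ≤ 25. Evaluating the double integral:

In polar coordinates (x = r cos θ, y = r sin θ, dA = r dr dθ) the integrand becomes 115r^4sin(θ)^4, so

    ∬_D (115y^4) dA = ∫_0^{2π} ∫_0^{5} (115r^4sin(θ)^4) · r dr dθ.

Inner (r from 0 to 5): 1796875sin(θ)^4/6.
Outer (θ from 0 to 2π): 1796875π/8.

Therefore ∮_C P dx + Q dy = 1796875π/8.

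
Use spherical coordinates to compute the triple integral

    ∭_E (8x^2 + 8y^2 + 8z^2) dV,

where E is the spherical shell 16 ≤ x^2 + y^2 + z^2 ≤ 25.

In spherical coordinates, x = ρ sin(φ) cos(θ), y = ρ sin(φ) sin(θ), z = ρ cos(φ), and dV = ρ^2 sin(φ) dρ dφ dθ.

The integrand becomes 8ρ^2, so

    ∭_E (8x^2 + 8y^2 + 8z^2) dV = ∫_{0}^{2π} ∫_{0}^{π} ∫_{4}^{5} (8ρ^2) · ρ^2 sin(φ) dρ dφ dθ.

Inner (ρ): 16808sin(φ)/5.
Middle (φ): 33616/5.
Outer (θ): 67232π/5.

Therefore the triple integral equals 67232π/5.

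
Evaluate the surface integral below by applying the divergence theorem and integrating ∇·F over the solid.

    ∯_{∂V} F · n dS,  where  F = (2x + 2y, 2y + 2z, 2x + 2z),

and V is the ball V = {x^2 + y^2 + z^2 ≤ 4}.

By the divergence theorem,

    ∯_{∂V} F · n dS = ∭_V (∇ · F) dV.

Compute the divergence:
    ∇ · F = ∂F_x/∂x + ∂F_y/∂y + ∂F_z/∂z = 2 + 2 + 2 = 6.

In spherical coordinates, x = ρ sin(φ) cos(θ), y = ρ sin(φ) sin(θ), z = ρ cos(φ), dV = ρ^2 sin(φ) dρ dφ dθ, with 0 ≤ ρ ≤ 2, 0 ≤ φ ≤ π, 0 ≤ θ ≤ 2π.

The integrand, after substitution and multiplying by the volume element, becomes (6) · ρ^2 sin(φ), so

    ∭_V (∇·F) dV = ∫_0^{2π} ∫_0^{π} ∫_0^{2} (6) · ρ^2 sin(φ) dρ dφ dθ.

Inner (ρ from 0 to 2): 16sin(φ).
Middle (φ from 0 to π): 32.
Outer (θ from 0 to 2π): 64π.

Therefore ∯_{∂V} F · n dS = 64π.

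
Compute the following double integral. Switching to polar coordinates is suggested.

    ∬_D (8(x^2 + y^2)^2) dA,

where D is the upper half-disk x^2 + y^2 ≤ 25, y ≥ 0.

The region D is 0 ≤ r ≤ 5, 0 ≤ θ ≤ π in polar coordinates, where x = r cos(θ), y = r sin(θ), and dA = r dr dθ.

Under the substitution, the integrand becomes 8r^4, so

    ∬_D (8(x^2 + y^2)^2) dA = ∫_{0}^{π} ∫_{0}^{5} (8r^4) · r dr dθ.

Inner integral (in r): ∫_{0}^{5} (8r^4) · r dr = 62500/3.

Outer integral (in θ): ∫_{0}^{π} (62500/3) dθ = 62500π/3.

Therefore ∬_D (8(x^2 + y^2)^2) dA = 62500π/3.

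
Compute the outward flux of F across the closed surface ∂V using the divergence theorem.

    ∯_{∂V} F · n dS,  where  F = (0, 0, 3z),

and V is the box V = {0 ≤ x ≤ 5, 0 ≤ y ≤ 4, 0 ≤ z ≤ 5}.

By the divergence theorem,

    ∯_{∂V} F · n dS = ∭_V (∇ · F) dV.

Compute the divergence:
    ∇ · F = ∂F_x/∂x + ∂F_y/∂y + ∂F_z/∂z = 0 + 0 + 3 = 3.

V is a rectangular box, so dV = dx dy dz with 0 ≤ x ≤ 5, 0 ≤ y ≤ 4, 0 ≤ z ≤ 5.

Integrate (3) over V as an iterated integral:

    ∭_V (∇·F) dV = ∫_0^{5} ∫_0^{4} ∫_0^{5} (3) dz dy dx.

Inner (z from 0 to 5): 15.
Middle (y from 0 to 4): 60.
Outer (x from 0 to 5): 300.

Therefore ∯_{∂V} F · n dS = 300.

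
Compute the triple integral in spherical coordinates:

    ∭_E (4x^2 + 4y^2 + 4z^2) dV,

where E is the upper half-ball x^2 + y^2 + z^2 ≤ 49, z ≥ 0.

In spherical coordinates, x = ρ sin(φ) cos(θ), y = ρ sin(φ) sin(θ), z = ρ cos(φ), and dV = ρ^2 sin(φ) dρ dφ dθ.

The integrand becomes 4ρ^2, so

    ∭_E (4x^2 + 4y^2 + 4z^2) dV = ∫_{0}^{2π} ∫_{0}^{π/2} ∫_{0}^{7} (4ρ^2) · ρ^2 sin(φ) dρ dφ dθ.

Inner (ρ): 67228sin(φ)/5.
Middle (φ): 67228/5.
Outer (θ): 134456π/5.

Therefore the triple integral equals 134456π/5.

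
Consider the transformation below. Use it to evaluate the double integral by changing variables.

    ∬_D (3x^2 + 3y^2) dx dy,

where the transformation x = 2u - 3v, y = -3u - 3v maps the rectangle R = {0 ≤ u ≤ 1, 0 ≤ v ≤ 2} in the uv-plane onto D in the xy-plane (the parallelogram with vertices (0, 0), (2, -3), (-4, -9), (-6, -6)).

Compute the Jacobian determinant of (x, y) with respect to (u, v):

    ∂(x,y)/∂(u,v) = | 2  -3 | = (2)(-3) - (-3)(-3) = -15.
                   | -3  -3 |

Its absolute value is |J| = 15 (the area scaling factor).

Substituting x = 2u - 3v, y = -3u - 3v into the integrand,

    3x^2 + 3y^2 → 39u^2 + 18u v + 54v^2,

so the integral becomes

    ∬_R (39u^2 + 18u v + 54v^2) · |J| du dv = ∫_0^1 ∫_0^2 (585u^2 + 270u v + 810v^2) dv du.

Inner (v): 1170u^2 + 540u + 2160.
Outer (u): 2820.

Therefore ∬_D (3x^2 + 3y^2) dx dy = 2820.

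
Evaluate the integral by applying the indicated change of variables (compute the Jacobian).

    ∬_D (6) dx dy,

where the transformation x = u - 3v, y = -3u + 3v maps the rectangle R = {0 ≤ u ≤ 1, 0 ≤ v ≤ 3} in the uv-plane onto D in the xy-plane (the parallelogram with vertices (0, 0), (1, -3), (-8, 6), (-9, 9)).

Compute the Jacobian determinant of (x, y) with respect to (u, v):

    ∂(x,y)/∂(u,v) = | 1  -3 | = (1)(3) - (-3)(-3) = -6.
                   | -3  3 |

Its absolute value is |J| = 6 (the area scaling factor).

Substituting x = u - 3v, y = -3u + 3v into the integrand,

    6 → 6,

so the integral becomes

    ∬_R (6) · |J| du dv = ∫_0^1 ∫_0^3 (36) dv du.

Inner (v): 108.
Outer (u): 108.

Therefore ∬_D (6) dx dy = 108.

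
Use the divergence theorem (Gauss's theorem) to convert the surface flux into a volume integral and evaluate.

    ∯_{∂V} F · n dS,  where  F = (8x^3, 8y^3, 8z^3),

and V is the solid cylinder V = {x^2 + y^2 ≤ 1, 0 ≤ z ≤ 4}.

By the divergence theorem,

    ∯_{∂V} F · n dS = ∭_V (∇ · F) dV.

Compute the divergence:
    ∇ · F = ∂F_x/∂x + ∂F_y/∂y + ∂F_z/∂z = 24x^2 + 24y^2 + 24z^2.

In cylindrical coordinates, x = r cos(θ), y = r sin(θ), z = z, dV = r dr dθ dz, with 0 ≤ r ≤ 1, 0 ≤ θ ≤ 2π, 0 ≤ z ≤ 4.

The integrand, after substitution and multiplying by the volume element, becomes (24r^2 + 24z^2) · r, so

    ∭_V (∇·F) dV = ∫_0^{2π} ∫_0^{1} ∫_0^{4} (24r^2 + 24z^2) · r dz dr dθ.

Inner (z from 0 to 4): 96r^3 + 512r.
Middle (r from 0 to 1): 280.
Outer (θ from 0 to 2π): 560π.

Therefore ∯_{∂V} F · n dS = 560π.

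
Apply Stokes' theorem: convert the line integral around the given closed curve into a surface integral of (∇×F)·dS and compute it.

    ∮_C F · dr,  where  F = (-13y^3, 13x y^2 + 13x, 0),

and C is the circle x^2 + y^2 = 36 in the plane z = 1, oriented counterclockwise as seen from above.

Let S be the flat disk x^2 + y^2 ≤ 36 in the plane z = 1, with upward unit normal n̂ = ẑ. By Stokes' theorem,

    ∮_C F · dr = ∬_S (∇ × F) · n̂ dS = ∬_D (curl F)_z dA,

where D is the disk x^2 + y^2 ≤ 36.

Compute the curl of F = (-13y^3, 13x y^2 + 13x, 0):
    (∇ × F)_x = ∂F_z/∂y - ∂F_y/∂z = 0,
    (∇ × F)_y = ∂F_x/∂z - ∂F_z/∂x = 0,
    (∇ × F)_z = ∂F_y/∂x - ∂F_x/∂y = 52y^2 + 13.

On z = 1, (curl F)_z = 52y^2 + 13.

Convert to polar (x = r cos θ, y = r sin θ, dA = r dr dθ); the integrand becomes 52r^2sin(θ)^2 + 13, so

    ∬_D (curl F)_z dA = ∫_0^{2π} ∫_0^{6} (52r^2sin(θ)^2 + 13) · r dr dθ.

Inner (r from 0 to 6): 16848sin(θ)^2 + 234.
Outer (θ from 0 to 2π): 17316π.

Therefore ∮_C F · dr = 17316π.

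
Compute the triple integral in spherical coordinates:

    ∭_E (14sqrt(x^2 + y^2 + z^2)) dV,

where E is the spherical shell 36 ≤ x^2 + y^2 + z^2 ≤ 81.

In spherical coordinates, x = ρ sin(φ) cos(θ), y = ρ sin(φ) sin(θ), z = ρ cos(φ), and dV = ρ^2 sin(φ) dρ dφ dθ.

The integrand becomes 14ρ, so

    ∭_E (14sqrt(x^2 + y^2 + z^2)) dV = ∫_{0}^{2π} ∫_{0}^{π} ∫_{6}^{9} (14ρ) · ρ^2 sin(φ) dρ dφ dθ.

Inner (ρ): 36855sin(φ)/2.
Middle (φ): 36855.
Outer (θ): 73710π.

Therefore the triple integral equals 73710π.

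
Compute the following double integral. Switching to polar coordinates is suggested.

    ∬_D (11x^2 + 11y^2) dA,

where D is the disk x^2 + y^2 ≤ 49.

The region D is 0 ≤ r ≤ 7, 0 ≤ θ ≤ 2π in polar coordinates, where x = r cos(θ), y = r sin(θ), and dA = r dr dθ.

Under the substitution, the integrand becomes 11r^2, so

    ∬_D (11x^2 + 11y^2) dA = ∫_{0}^{2π} ∫_{0}^{7} (11r^2) · r dr dθ.

Inner integral (in r): ∫_{0}^{7} (11r^2) · r dr = 26411/4.

Outer integral (in θ): ∫_{0}^{2π} (26411/4) dθ = 26411π/2.

Therefore ∬_D (11x^2 + 11y^2) dA = 26411π/2.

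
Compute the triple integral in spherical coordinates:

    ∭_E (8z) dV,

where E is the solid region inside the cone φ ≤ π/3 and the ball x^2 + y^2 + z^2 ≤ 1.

In spherical coordinates, x = ρ sin(φ) cos(θ), y = ρ sin(φ) sin(θ), z = ρ cos(φ), and dV = ρ^2 sin(φ) dρ dφ dθ.

The integrand becomes 8ρ cos(φ), so

    ∭_E (8z) dV = ∫_{0}^{2π} ∫_{0}^{π/3} ∫_{0}^{1} (8ρ cos(φ)) · ρ^2 sin(φ) dρ dφ dθ.

Inner (ρ): sin(2φ).
Middle (φ): 3/4.
Outer (θ): 3π/2.

Therefore the triple integral equals 3π/2.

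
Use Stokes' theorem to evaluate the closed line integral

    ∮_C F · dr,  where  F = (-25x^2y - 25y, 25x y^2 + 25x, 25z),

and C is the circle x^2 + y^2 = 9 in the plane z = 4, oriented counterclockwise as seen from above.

Let S be the flat disk x^2 + y^2 ≤ 9 in the plane z = 4, with upward unit normal n̂ = ẑ. By Stokes' theorem,

    ∮_C F · dr = ∬_S (∇ × F) · n̂ dS = ∬_D (curl F)_z dA,

where D is the disk x^2 + y^2 ≤ 9.

Compute the curl of F = (-25x^2y - 25y, 25x y^2 + 25x, 25z):
    (∇ × F)_x = ∂F_z/∂y - ∂F_y/∂z = 0,
    (∇ × F)_y = ∂F_x/∂z - ∂F_z/∂x = 0,
    (∇ × F)_z = ∂F_y/∂x - ∂F_x/∂y = 25x^2 + 25y^2 + 50.

On z = 4, (curl F)_z = 25x^2 + 25y^2 + 50.

Convert to polar (x = r cos θ, y = r sin θ, dA = r dr dθ); the integrand becomes 25r^2 + 50, so

    ∬_D (curl F)_z dA = ∫_0^{2π} ∫_0^{3} (25r^2 + 50) · r dr dθ.

Inner (r from 0 to 3): 2925/4.
Outer (θ from 0 to 2π): 2925π/2.

Therefore ∮_C F · dr = 2925π/2.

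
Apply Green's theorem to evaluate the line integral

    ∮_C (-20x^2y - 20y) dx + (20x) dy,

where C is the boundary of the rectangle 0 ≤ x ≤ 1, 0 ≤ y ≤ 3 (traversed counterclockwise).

Green's theorem converts the closed line integral into a double integral over the enclosed region D:

    ∮_C P dx + Q dy = ∬_D (∂Q/∂x - ∂P/∂y) dA.

Here P = -20x^2y - 20y, Q = 20x, so

    ∂Q/∂x = 20,    ∂P/∂y = -20x^2 - 20,
    ∂Q/∂x - ∂P/∂y = 20x^2 + 40.

D is the region 0 ≤ x ≤ 1, 0 ≤ y ≤ 3. Evaluating the double integral:

    ∬_D (20x^2 + 40) dA = ∫_0^{1} ∫_0^{3} (20x^2 + 40) dy dx.

Inner (y from 0 to 3): 60x^2 + 120.
Outer (x from 0 to 1): 140.

Therefore ∮_C P dx + Q dy = 140.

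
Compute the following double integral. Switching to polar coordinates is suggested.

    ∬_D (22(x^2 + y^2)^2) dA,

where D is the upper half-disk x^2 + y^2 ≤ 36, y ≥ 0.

The region D is 0 ≤ r ≤ 6, 0 ≤ θ ≤ π in polar coordinates, where x = r cos(θ), y = r sin(θ), and dA = r dr dθ.

Under the substitution, the integrand becomes 22r^4, so

    ∬_D (22(x^2 + y^2)^2) dA = ∫_{0}^{π} ∫_{0}^{6} (22r^4) · r dr dθ.

Inner integral (in r): ∫_{0}^{6} (22r^4) · r dr = 171072.

Outer integral (in θ): ∫_{0}^{π} (171072) dθ = 171072π.

Therefore ∬_D (22(x^2 + y^2)^2) dA = 171072π.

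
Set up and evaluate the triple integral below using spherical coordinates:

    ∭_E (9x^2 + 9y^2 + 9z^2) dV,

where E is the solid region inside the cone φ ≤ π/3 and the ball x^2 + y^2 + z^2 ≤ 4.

In spherical coordinates, x = ρ sin(φ) cos(θ), y = ρ sin(φ) sin(θ), z = ρ cos(φ), and dV = ρ^2 sin(φ) dρ dφ dθ.

The integrand becomes 9ρ^2, so

    ∭_E (9x^2 + 9y^2 + 9z^2) dV = ∫_{0}^{2π} ∫_{0}^{π/3} ∫_{0}^{2} (9ρ^2) · ρ^2 sin(φ) dρ dφ dθ.

Inner (ρ): 288sin(φ)/5.
Middle (φ): 144/5.
Outer (θ): 288π/5.

Therefore the triple integral equals 288π/5.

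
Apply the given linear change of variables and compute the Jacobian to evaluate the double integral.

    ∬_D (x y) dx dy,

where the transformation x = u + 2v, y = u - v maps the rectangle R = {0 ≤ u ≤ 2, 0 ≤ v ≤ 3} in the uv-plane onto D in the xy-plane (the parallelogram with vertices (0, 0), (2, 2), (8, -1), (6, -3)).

Compute the Jacobian determinant of (x, y) with respect to (u, v):

    ∂(x,y)/∂(u,v) = | 1  2 | = (1)(-1) - (2)(1) = -3.
                   | 1  -1 |

Its absolute value is |J| = 3 (the area scaling factor).

Substituting x = u + 2v, y = u - v into the integrand,

    x y → u^2 + u v - 2v^2,

so the integral becomes

    ∬_R (u^2 + u v - 2v^2) · |J| du dv = ∫_0^2 ∫_0^3 (3u^2 + 3u v - 6v^2) dv du.

Inner (v): 9u^2 + 27u/2 - 54.
Outer (u): -57.

Therefore ∬_D (x y) dx dy = -57.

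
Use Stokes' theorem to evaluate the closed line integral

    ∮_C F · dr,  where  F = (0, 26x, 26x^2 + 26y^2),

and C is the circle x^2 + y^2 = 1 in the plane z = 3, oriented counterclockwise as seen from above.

Let S be the flat disk x^2 + y^2 ≤ 1 in the plane z = 3, with upward unit normal n̂ = ẑ. By Stokes' theorem,

    ∮_C F · dr = ∬_S (∇ × F) · n̂ dS = ∬_D (curl F)_z dA,

where D is the disk x^2 + y^2 ≤ 1.

Compute the curl of F = (0, 26x, 26x^2 + 26y^2):
    (∇ × F)_x = ∂F_z/∂y - ∂F_y/∂z = 52y,
    (∇ × F)_y = ∂F_x/∂z - ∂F_z/∂x = -52x,
    (∇ × F)_z = ∂F_y/∂x - ∂F_x/∂y = 26.

On z = 3, (curl F)_z = 26.

Convert to polar (x = r cos θ, y = r sin θ, dA = r dr dθ); the integrand becomes 26, so

    ∬_D (curl F)_z dA = ∫_0^{2π} ∫_0^{1} (26) · r dr dθ.

Inner (r from 0 to 1): 13.
Outer (θ from 0 to 2π): 26π.

Therefore ∮_C F · dr = 26π.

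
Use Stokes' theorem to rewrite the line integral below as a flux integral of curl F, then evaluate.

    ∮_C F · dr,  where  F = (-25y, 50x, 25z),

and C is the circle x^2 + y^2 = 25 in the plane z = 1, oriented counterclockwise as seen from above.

Let S be the flat disk x^2 + y^2 ≤ 25 in the plane z = 1, with upward unit normal n̂ = ẑ. By Stokes' theorem,

    ∮_C F · dr = ∬_S (∇ × F) · n̂ dS = ∬_D (curl F)_z dA,

where D is the disk x^2 + y^2 ≤ 25.

Compute the curl of F = (-25y, 50x, 25z):
    (∇ × F)_x = ∂F_z/∂y - ∂F_y/∂z = 0,
    (∇ × F)_y = ∂F_x/∂z - ∂F_z/∂x = 0,
    (∇ × F)_z = ∂F_y/∂x - ∂F_x/∂y = 75.

On z = 1, (curl F)_z = 75.

Convert to polar (x = r cos θ, y = r sin θ, dA = r dr dθ); the integrand becomes 75, so

    ∬_D (curl F)_z dA = ∫_0^{2π} ∫_0^{5} (75) · r dr dθ.

Inner (r from 0 to 5): 1875/2.
Outer (θ from 0 to 2π): 1875π.

Therefore ∮_C F · dr = 1875π.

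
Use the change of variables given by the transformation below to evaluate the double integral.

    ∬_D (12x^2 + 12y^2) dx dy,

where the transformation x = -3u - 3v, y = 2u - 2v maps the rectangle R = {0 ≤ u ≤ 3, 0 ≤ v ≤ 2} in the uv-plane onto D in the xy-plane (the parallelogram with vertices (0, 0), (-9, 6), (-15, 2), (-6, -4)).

Compute the Jacobian determinant of (x, y) with respect to (u, v):

    ∂(x,y)/∂(u,v) = | -3  -3 | = (-3)(-2) - (-3)(2) = 12.
                   | 2  -2 |

Its absolute value is |J| = 12 (the area scaling factor).

Substituting x = -3u - 3v, y = 2u - 2v into the integrand,

    12x^2 + 12y^2 → 156u^2 + 120u v + 156v^2,

so the integral becomes

    ∬_R (156u^2 + 120u v + 156v^2) · |J| du dv = ∫_0^3 ∫_0^2 (1872u^2 + 1440u v + 1872v^2) dv du.

Inner (v): 3744u^2 + 2880u + 4992.
Outer (u): 61632.

Therefore ∬_D (12x^2 + 12y^2) dx dy = 61632.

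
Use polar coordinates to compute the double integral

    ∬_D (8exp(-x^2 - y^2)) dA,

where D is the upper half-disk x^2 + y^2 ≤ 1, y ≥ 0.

The region D is 0 ≤ r ≤ 1, 0 ≤ θ ≤ π in polar coordinates, where x = r cos(θ), y = r sin(θ), and dA = r dr dθ.

Under the substitution, the integrand becomes 8exp(-r^2), so

    ∬_D (8exp(-x^2 - y^2)) dA = ∫_{0}^{π} ∫_{0}^{1} (8exp(-r^2)) · r dr dθ.

Inner integral (in r): ∫_{0}^{1} (8exp(-r^2)) · r dr = 4 - 4exp(-1).

Outer integral (in θ): ∫_{0}^{π} (4 - 4exp(-1)) dθ = -4π exp(-1) + 4π.

Therefore ∬_D (8exp(-x^2 - y^2)) dA = -4π exp(-1) + 4π.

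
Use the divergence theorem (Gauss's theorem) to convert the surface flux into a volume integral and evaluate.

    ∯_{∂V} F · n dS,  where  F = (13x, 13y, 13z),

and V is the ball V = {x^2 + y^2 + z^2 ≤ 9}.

By the divergence theorem,

    ∯_{∂V} F · n dS = ∭_V (∇ · F) dV.

Compute the divergence:
    ∇ · F = ∂F_x/∂x + ∂F_y/∂y + ∂F_z/∂z = 13 + 13 + 13 = 39.

In spherical coordinates, x = ρ sin(φ) cos(θ), y = ρ sin(φ) sin(θ), z = ρ cos(φ), dV = ρ^2 sin(φ) dρ dφ dθ, with 0 ≤ ρ ≤ 3, 0 ≤ φ ≤ π, 0 ≤ θ ≤ 2π.

The integrand, after substitution and multiplying by the volume element, becomes (39) · ρ^2 sin(φ), so

    ∭_V (∇·F) dV = ∫_0^{2π} ∫_0^{π} ∫_0^{3} (39) · ρ^2 sin(φ) dρ dφ dθ.

Inner (ρ from 0 to 3): 351sin(φ).
Middle (φ from 0 to π): 702.
Outer (θ from 0 to 2π): 1404π.

Therefore ∯_{∂V} F · n dS = 1404π.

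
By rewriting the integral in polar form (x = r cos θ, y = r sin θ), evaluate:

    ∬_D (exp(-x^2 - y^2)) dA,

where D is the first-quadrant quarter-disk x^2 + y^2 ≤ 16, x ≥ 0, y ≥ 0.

The region D is 0 ≤ r ≤ 4, 0 ≤ θ ≤ π/2 in polar coordinates, where x = r cos(θ), y = r sin(θ), and dA = r dr dθ.

Under the substitution, the integrand becomes exp(-r^2), so

    ∬_D (exp(-x^2 - y^2)) dA = ∫_{0}^{π/2} ∫_{0}^{4} (exp(-r^2)) · r dr dθ.

Inner integral (in r): ∫_{0}^{4} (exp(-r^2)) · r dr = -(1 - exp(16))exp(-16)/2.

Outer integral (in θ): ∫_{0}^{π/2} (-(1 - exp(16))exp(-16)/2) dθ = -π exp(-16)/4 + π/4.

Therefore ∬_D (exp(-x^2 - y^2)) dA = -π exp(-16)/4 + π/4.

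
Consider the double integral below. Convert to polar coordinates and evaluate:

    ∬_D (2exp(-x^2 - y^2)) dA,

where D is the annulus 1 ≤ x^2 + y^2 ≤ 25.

The region D is 1 ≤ r ≤ 5, 0 ≤ θ ≤ 2π in polar coordinates, where x = r cos(θ), y = r sin(θ), and dA = r dr dθ.

Under the substitution, the integrand becomes 2exp(-r^2), so

    ∬_D (2exp(-x^2 - y^2)) dA = ∫_{0}^{2π} ∫_{1}^{5} (2exp(-r^2)) · r dr dθ.

Inner integral (in r): ∫_{1}^{5} (2exp(-r^2)) · r dr = -(1 - exp(24))exp(-25).

Outer integral (in θ): ∫_{0}^{2π} (-(1 - exp(24))exp(-25)) dθ = -2π (1 - exp(24))exp(-25).

Therefore ∬_D (2exp(-x^2 - y^2)) dA = -2π (1 - exp(24))exp(-25).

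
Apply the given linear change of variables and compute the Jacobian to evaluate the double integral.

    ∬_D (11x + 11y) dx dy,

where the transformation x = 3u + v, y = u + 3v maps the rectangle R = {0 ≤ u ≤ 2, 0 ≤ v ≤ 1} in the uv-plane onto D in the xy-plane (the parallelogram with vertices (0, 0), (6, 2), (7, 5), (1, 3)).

Compute the Jacobian determinant of (x, y) with respect to (u, v):

    ∂(x,y)/∂(u,v) = | 3  1 | = (3)(3) - (1)(1) = 8.
                   | 1  3 |

Its absolute value is |J| = 8 (the area scaling factor).

Substituting x = 3u + v, y = u + 3v into the integrand,

    11x + 11y → 44u + 44v,

so the integral becomes

    ∬_R (44u + 44v) · |J| du dv = ∫_0^2 ∫_0^1 (352u + 352v) dv du.

Inner (v): 352u + 176.
Outer (u): 1056.

Therefore ∬_D (11x + 11y) dx dy = 1056.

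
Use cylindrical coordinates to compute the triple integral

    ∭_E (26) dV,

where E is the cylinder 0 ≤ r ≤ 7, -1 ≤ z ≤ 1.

In cylindrical coordinates, x = r cos(θ), y = r sin(θ), z = z, and dV = r dr dθ dz.

The integrand becomes 26, so

    ∭_E (26) dV = ∫_{0}^{2π} ∫_{0}^{7} ∫_{-1}^{1} (26) · r dz dr dθ.

Inner (z): 52r.
Middle (r from 0 to 7): 1274.
Outer (θ): 2548π.

Therefore the triple integral equals 2548π.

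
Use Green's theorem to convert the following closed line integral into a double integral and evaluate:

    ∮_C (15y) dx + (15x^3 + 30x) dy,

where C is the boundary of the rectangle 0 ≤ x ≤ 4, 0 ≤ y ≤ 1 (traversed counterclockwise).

Green's theorem converts the closed line integral into a double integral over the enclosed region D:

    ∮_C P dx + Q dy = ∬_D (∂Q/∂x - ∂P/∂y) dA.

Here P = 15y, Q = 15x^3 + 30x, so

    ∂Q/∂x = 45x^2 + 30,    ∂P/∂y = 15,
    ∂Q/∂x - ∂P/∂y = 45x^2 + 15.

D is the region 0 ≤ x ≤ 4, 0 ≤ y ≤ 1. Evaluating the double integral:

    ∬_D (45x^2 + 15) dA = ∫_0^{4} ∫_0^{1} (45x^2 + 15) dy dx.

Inner (y from 0 to 1): 45x^2 + 15.
Outer (x from 0 to 4): 1020.

Therefore ∮_C P dx + Q dy = 1020.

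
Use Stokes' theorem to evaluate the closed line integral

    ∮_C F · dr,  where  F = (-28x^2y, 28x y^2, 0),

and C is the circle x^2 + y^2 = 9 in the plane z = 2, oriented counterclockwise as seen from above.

Let S be the flat disk x^2 + y^2 ≤ 9 in the plane z = 2, with upward unit normal n̂ = ẑ. By Stokes' theorem,

    ∮_C F · dr = ∬_S (∇ × F) · n̂ dS = ∬_D (curl F)_z dA,

where D is the disk x^2 + y^2 ≤ 9.

Compute the curl of F = (-28x^2y, 28x y^2, 0):
    (∇ × F)_x = ∂F_z/∂y - ∂F_y/∂z = 0,
    (∇ × F)_y = ∂F_x/∂z - ∂F_z/∂x = 0,
    (∇ × F)_z = ∂F_y/∂x - ∂F_x/∂y = 28x^2 + 28y^2.

On z = 2, (curl F)_z = 28x^2 + 28y^2.

Convert to polar (x = r cos θ, y = r sin θ, dA = r dr dθ); the integrand becomes 28r^2, so

    ∬_D (curl F)_z dA = ∫_0^{2π} ∫_0^{3} (28r^2) · r dr dθ.

Inner (r from 0 to 3): 567.
Outer (θ from 0 to 2π): 1134π.

Therefore ∮_C F · dr = 1134π.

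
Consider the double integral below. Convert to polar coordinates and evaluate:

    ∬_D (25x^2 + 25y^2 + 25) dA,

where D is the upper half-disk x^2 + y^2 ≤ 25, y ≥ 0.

The region D is 0 ≤ r ≤ 5, 0 ≤ θ ≤ π in polar coordinates, where x = r cos(θ), y = r sin(θ), and dA = r dr dθ.

Under the substitution, the integrand becomes 25r^2 + 25, so

    ∬_D (25x^2 + 25y^2 + 25) dA = ∫_{0}^{π} ∫_{0}^{5} (25r^2 + 25) · r dr dθ.

Inner integral (in r): ∫_{0}^{5} (25r^2 + 25) · r dr = 16875/4.

Outer integral (in θ): ∫_{0}^{π} (16875/4) dθ = 16875π/4.

Therefore ∬_D (25x^2 + 25y^2 + 25) dA = 16875π/4.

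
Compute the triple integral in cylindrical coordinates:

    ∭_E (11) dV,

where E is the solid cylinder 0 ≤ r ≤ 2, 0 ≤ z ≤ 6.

In cylindrical coordinates, x = r cos(θ), y = r sin(θ), z = z, and dV = r dr dθ dz.

The integrand becomes 11, so

    ∭_E (11) dV = ∫_{0}^{2π} ∫_{0}^{2} ∫_{0}^{6} (11) · r dz dr dθ.

Inner (z): 66r.
Middle (r from 0 to 2): 132.
Outer (θ): 264π.

Therefore the triple integral equals 264π.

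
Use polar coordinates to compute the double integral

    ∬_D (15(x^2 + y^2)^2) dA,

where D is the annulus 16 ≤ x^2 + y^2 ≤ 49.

The region D is 4 ≤ r ≤ 7, 0 ≤ θ ≤ 2π in polar coordinates, where x = r cos(θ), y = r sin(θ), and dA = r dr dθ.

Under the substitution, the integrand becomes 15r^4, so

    ∬_D (15(x^2 + y^2)^2) dA = ∫_{0}^{2π} ∫_{4}^{7} (15r^4) · r dr dθ.

Inner integral (in r): ∫_{4}^{7} (15r^4) · r dr = 567765/2.

Outer integral (in θ): ∫_{0}^{2π} (567765/2) dθ = 567765π.

Therefore ∬_D (15(x^2 + y^2)^2) dA = 567765π.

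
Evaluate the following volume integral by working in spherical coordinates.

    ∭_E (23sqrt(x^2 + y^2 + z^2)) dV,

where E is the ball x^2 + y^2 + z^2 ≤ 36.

In spherical coordinates, x = ρ sin(φ) cos(θ), y = ρ sin(φ) sin(θ), z = ρ cos(φ), and dV = ρ^2 sin(φ) dρ dφ dθ.

The integrand becomes 23ρ, so

    ∭_E (23sqrt(x^2 + y^2 + z^2)) dV = ∫_{0}^{2π} ∫_{0}^{π} ∫_{0}^{6} (23ρ) · ρ^2 sin(φ) dρ dφ dθ.

Inner (ρ): 7452sin(φ).
Middle (φ): 14904.
Outer (θ): 29808π.

Therefore the triple integral equals 29808π.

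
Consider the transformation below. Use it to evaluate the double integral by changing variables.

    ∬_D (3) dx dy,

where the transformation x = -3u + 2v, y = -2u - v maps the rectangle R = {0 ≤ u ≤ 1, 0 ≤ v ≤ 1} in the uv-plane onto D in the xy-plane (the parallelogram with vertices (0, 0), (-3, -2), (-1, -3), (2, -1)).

Compute the Jacobian determinant of (x, y) with respect to (u, v):

    ∂(x,y)/∂(u,v) = | -3  2 | = (-3)(-1) - (2)(-2) = 7.
                   | -2  -1 |

Its absolute value is |J| = 7 (the area scaling factor).

Substituting x = -3u + 2v, y = -2u - v into the integrand,

    3 → 3,

so the integral becomes

    ∬_R (3) · |J| du dv = ∫_0^1 ∫_0^1 (21) dv du.

Inner (v): 21.
Outer (u): 21.

Therefore ∬_D (3) dx dy = 21.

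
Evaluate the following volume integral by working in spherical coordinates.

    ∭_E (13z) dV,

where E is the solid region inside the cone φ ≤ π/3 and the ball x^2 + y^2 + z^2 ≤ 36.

In spherical coordinates, x = ρ sin(φ) cos(θ), y = ρ sin(φ) sin(θ), z = ρ cos(φ), and dV = ρ^2 sin(φ) dρ dφ dθ.

The integrand becomes 13ρ cos(φ), so

    ∭_E (13z) dV = ∫_{0}^{2π} ∫_{0}^{π/3} ∫_{0}^{6} (13ρ cos(φ)) · ρ^2 sin(φ) dρ dφ dθ.

Inner (ρ): 2106sin(2φ).
Middle (φ): 3159/2.
Outer (θ): 3159π.

Therefore the triple integral equals 3159π.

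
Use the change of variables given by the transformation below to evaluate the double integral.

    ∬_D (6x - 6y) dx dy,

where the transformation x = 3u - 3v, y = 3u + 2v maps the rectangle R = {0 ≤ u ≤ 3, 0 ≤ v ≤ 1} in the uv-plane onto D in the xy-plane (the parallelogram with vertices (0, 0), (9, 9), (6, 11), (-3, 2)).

Compute the Jacobian determinant of (x, y) with respect to (u, v):

    ∂(x,y)/∂(u,v) = | 3  -3 | = (3)(2) - (-3)(3) = 15.
                   | 3  2 |

Its absolute value is |J| = 15 (the area scaling factor).

Substituting x = 3u - 3v, y = 3u + 2v into the integrand,

    6x - 6y → -30v,

so the integral becomes

    ∬_R (-30v) · |J| du dv = ∫_0^3 ∫_0^1 (-450v) dv du.

Inner (v): -225.
Outer (u): -675.

Therefore ∬_D (6x - 6y) dx dy = -675.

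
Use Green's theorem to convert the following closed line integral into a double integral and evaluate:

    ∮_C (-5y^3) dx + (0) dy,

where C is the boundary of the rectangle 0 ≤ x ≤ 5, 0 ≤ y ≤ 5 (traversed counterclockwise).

Green's theorem converts the closed line integral into a double integral over the enclosed region D:

    ∮_C P dx + Q dy = ∬_D (∂Q/∂x - ∂P/∂y) dA.

Here P = -5y^3, Q = 0, so

    ∂Q/∂x = 0,    ∂P/∂y = -15y^2,
    ∂Q/∂x - ∂P/∂y = 15y^2.

D is the region 0 ≤ x ≤ 5, 0 ≤ y ≤ 5. Evaluating the double integral:

    ∬_D (15y^2) dA = ∫_0^{5} ∫_0^{5} (15y^2) dy dx.

Inner (y from 0 to 5): 625.
Outer (x from 0 to 5): 3125.

Therefore ∮_C P dx + Q dy = 3125.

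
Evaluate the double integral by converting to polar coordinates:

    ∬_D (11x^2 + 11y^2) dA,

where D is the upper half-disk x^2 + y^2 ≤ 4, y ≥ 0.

The region D is 0 ≤ r ≤ 2, 0 ≤ θ ≤ π in polar coordinates, where x = r cos(θ), y = r sin(θ), and dA = r dr dθ.

Under the substitution, the integrand becomes 11r^2, so

    ∬_D (11x^2 + 11y^2) dA = ∫_{0}^{π} ∫_{0}^{2} (11r^2) · r dr dθ.

Inner integral (in r): ∫_{0}^{2} (11r^2) · r dr = 44.

Outer integral (in θ): ∫_{0}^{π} (44) dθ = 44π.

Therefore ∬_D (11x^2 + 11y^2) dA = 44π.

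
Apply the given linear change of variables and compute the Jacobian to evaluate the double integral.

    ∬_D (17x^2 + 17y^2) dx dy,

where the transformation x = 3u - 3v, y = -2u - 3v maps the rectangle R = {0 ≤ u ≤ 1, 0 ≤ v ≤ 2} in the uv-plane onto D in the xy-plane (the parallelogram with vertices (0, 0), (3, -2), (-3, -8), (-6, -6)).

Compute the Jacobian determinant of (x, y) with respect to (u, v):

    ∂(x,y)/∂(u,v) = | 3  -3 | = (3)(-3) - (-3)(-2) = -15.
                   | -2  -3 |

Its absolute value is |J| = 15 (the area scaling factor).

Substituting x = 3u - 3v, y = -2u - 3v into the integrand,

    17x^2 + 17y^2 → 221u^2 - 102u v + 306v^2,

so the integral becomes

    ∬_R (221u^2 - 102u v + 306v^2) · |J| du dv = ∫_0^1 ∫_0^2 (3315u^2 - 1530u v + 4590v^2) dv du.

Inner (v): 6630u^2 - 3060u + 12240.
Outer (u): 12920.

Therefore ∬_D (17x^2 + 17y^2) dx dy = 12920.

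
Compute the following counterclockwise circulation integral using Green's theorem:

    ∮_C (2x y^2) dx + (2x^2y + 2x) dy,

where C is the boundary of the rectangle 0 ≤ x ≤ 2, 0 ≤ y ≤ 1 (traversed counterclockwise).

Green's theorem converts the closed line integral into a double integral over the enclosed region D:

    ∮_C P dx + Q dy = ∬_D (∂Q/∂x - ∂P/∂y) dA.

Here P = 2x y^2, Q = 2x^2y + 2x, so

    ∂Q/∂x = 4x y + 2,    ∂P/∂y = 4x y,
    ∂Q/∂x - ∂P/∂y = 2.

D is the region 0 ≤ x ≤ 2, 0 ≤ y ≤ 1. Evaluating the double integral:

    ∬_D (2) dA = ∫_0^{2} ∫_0^{1} (2) dy dx.

Inner (y from 0 to 1): 2.
Outer (x from 0 to 2): 4.

Therefore ∮_C P dx + Q dy = 4.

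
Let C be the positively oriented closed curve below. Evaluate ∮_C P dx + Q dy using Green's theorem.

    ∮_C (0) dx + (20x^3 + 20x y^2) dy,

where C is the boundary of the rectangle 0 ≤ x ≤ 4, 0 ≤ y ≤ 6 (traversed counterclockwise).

Green's theorem converts the closed line integral into a double integral over the enclosed region D:

    ∮_C P dx + Q dy = ∬_D (∂Q/∂x - ∂P/∂y) dA.

Here P = 0, Q = 20x^3 + 20x y^2, so

    ∂Q/∂x = 60x^2 + 20y^2,    ∂P/∂y = 0,
    ∂Q/∂x - ∂P/∂y = 60x^2 + 20y^2.

D is the region 0 ≤ x ≤ 4, 0 ≤ y ≤ 6. Evaluating the double integral:

    ∬_D (60x^2 + 20y^2) dA = ∫_0^{4} ∫_0^{6} (60x^2 + 20y^2) dy dx.

Inner (y from 0 to 6): 360x^2 + 1440.
Outer (x from 0 to 4): 13440.

Therefore ∮_C P dx + Q dy = 13440.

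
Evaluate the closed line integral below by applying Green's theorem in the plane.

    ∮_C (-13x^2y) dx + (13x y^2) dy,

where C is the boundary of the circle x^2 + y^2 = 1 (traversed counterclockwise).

Green's theorem converts the closed line integral into a double integral over the enclosed region D:

    ∮_C P dx + Q dy = ∬_D (∂Q/∂x - ∂P/∂y) dA.

Here P = -13x^2y, Q = 13x y^2, so

    ∂Q/∂x = 13y^2,    ∂P/∂y = -13x^2,
    ∂Q/∂x - ∂P/∂y = 13x^2 + 13y^2.

D is the region x^2 + y^2 ≤ 1. Evaluating the double integral:

In polar coordinates (x = r cos θ, y = r sin θ, dA = r dr dθ) the integrand becomes 13r^2, so

    ∬_D (13x^2 + 13y^2) dA = ∫_0^{2π} ∫_0^{1} (13r^2) · r dr dθ.

Inner (r from 0 to 1): 13/4.
Outer (θ from 0 to 2π): 13π/2.

Therefore ∮_C P dx + Q dy = 13π/2.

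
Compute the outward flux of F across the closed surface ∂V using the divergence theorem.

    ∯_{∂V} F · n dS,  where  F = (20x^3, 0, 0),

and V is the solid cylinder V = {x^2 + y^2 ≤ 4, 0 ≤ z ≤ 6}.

By the divergence theorem,

    ∯_{∂V} F · n dS = ∭_V (∇ · F) dV.

Compute the divergence:
    ∇ · F = ∂F_x/∂x + ∂F_y/∂y + ∂F_z/∂z = 60x^2 + 0 + 0 = 60x^2.

In cylindrical coordinates, x = r cos(θ), y = r sin(θ), z = z, dV = r dr dθ dz, with 0 ≤ r ≤ 2, 0 ≤ θ ≤ 2π, 0 ≤ z ≤ 6.

The integrand, after substitution and multiplying by the volume element, becomes (60r^2cos(θ)^2) · r, so

    ∭_V (∇·F) dV = ∫_0^{2π} ∫_0^{2} ∫_0^{6} (60r^2cos(θ)^2) · r dz dr dθ.

Inner (z from 0 to 6): 360r^3cos(θ)^2.
Middle (r from 0 to 2): 1440cos(θ)^2.
Outer (θ from 0 to 2π): 1440π.

Therefore ∯_{∂V} F · n dS = 1440π.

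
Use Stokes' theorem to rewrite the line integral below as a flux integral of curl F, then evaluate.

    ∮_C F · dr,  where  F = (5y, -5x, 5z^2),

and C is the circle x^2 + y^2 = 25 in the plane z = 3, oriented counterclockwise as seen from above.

Let S be the flat disk x^2 + y^2 ≤ 25 in the plane z = 3, with upward unit normal n̂ = ẑ. By Stokes' theorem,

    ∮_C F · dr = ∬_S (∇ × F) · n̂ dS = ∬_D (curl F)_z dA,

where D is the disk x^2 + y^2 ≤ 25.

Compute the curl of F = (5y, -5x, 5z^2):
    (∇ × F)_x = ∂F_z/∂y - ∂F_y/∂z = 0,
    (∇ × F)_y = ∂F_x/∂z - ∂F_z/∂x = 0,
    (∇ × F)_z = ∂F_y/∂x - ∂F_x/∂y = -10.

On z = 3, (curl F)_z = -10.

Convert to polar (x = r cos θ, y = r sin θ, dA = r dr dθ); the integrand becomes -10, so

    ∬_D (curl F)_z dA = ∫_0^{2π} ∫_0^{5} (-10) · r dr dθ.

Inner (r from 0 to 5): -125.
Outer (θ from 0 to 2π): -250π.

Therefore ∮_C F · dr = -250π.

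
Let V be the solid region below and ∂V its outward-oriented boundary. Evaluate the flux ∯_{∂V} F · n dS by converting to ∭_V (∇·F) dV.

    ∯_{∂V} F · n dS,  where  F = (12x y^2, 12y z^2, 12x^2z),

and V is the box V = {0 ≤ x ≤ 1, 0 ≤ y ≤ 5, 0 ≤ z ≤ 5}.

By the divergence theorem,

    ∯_{∂V} F · n dS = ∭_V (∇ · F) dV.

Compute the divergence:
    ∇ · F = ∂F_x/∂x + ∂F_y/∂y + ∂F_z/∂z = 12y^2 + 12z^2 + 12x^2 = 12x^2 + 12y^2 + 12z^2.

V is a rectangular box, so dV = dx dy dz with 0 ≤ x ≤ 1, 0 ≤ y ≤ 5, 0 ≤ z ≤ 5.

Integrate (12x^2 + 12y^2 + 12z^2) over V as an iterated integral:

    ∭_V (∇·F) dV = ∫_0^{1} ∫_0^{5} ∫_0^{5} (12x^2 + 12y^2 + 12z^2) dz dy dx.

Inner (z from 0 to 5): 60x^2 + 60y^2 + 500.
Middle (y from 0 to 5): 300x^2 + 5000.
Outer (x from 0 to 1): 5100.

Therefore ∯_{∂V} F · n dS = 5100.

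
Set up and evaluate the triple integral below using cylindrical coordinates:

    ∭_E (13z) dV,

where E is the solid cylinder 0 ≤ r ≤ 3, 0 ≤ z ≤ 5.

In cylindrical coordinates, x = r cos(θ), y = r sin(θ), z = z, and dV = r dr dθ dz.

The integrand becomes 13z, so

    ∭_E (13z) dV = ∫_{0}^{2π} ∫_{0}^{3} ∫_{0}^{5} (13z) · r dz dr dθ.

Inner (z): 325r/2.
Middle (r from 0 to 3): 2925/4.
Outer (θ): 2925π/2.

Therefore the triple integral equals 2925π/2.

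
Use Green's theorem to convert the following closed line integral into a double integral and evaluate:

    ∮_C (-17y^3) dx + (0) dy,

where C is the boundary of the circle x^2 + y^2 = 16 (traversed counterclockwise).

Green's theorem converts the closed line integral into a double integral over the enclosed region D:

    ∮_C P dx + Q dy = ∬_D (∂Q/∂x - ∂P/∂y) dA.

Here P = -17y^3, Q = 0, so

    ∂Q/∂x = 0,    ∂P/∂y = -51y^2,
    ∂Q/∂x - ∂P/∂y = 51y^2.

D is the region x^2 + y^2 ≤ 16. Evaluating the double integral:

In polar coordinates (x = r cos θ, y = r sin θ, dA = r dr dθ) the integrand becomes 51r^2sin(θ)^2, so

    ∬_D (51y^2) dA = ∫_0^{2π} ∫_0^{4} (51r^2sin(θ)^2) · r dr dθ.

Inner (r from 0 to 4): 3264sin(θ)^2.
Outer (θ from 0 to 2π): 3264π.

Therefore ∮_C P dx + Q dy = 3264π.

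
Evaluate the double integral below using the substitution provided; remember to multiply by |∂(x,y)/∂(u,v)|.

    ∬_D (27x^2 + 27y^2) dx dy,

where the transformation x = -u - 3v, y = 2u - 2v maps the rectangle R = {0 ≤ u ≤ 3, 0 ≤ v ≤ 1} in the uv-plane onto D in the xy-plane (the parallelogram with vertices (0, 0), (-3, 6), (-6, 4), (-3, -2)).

Compute the Jacobian determinant of (x, y) with respect to (u, v):

    ∂(x,y)/∂(u,v) = | -1  -3 | = (-1)(-2) - (-3)(2) = 8.
                   | 2  -2 |

Its absolute value is |J| = 8 (the area scaling factor).

Substituting x = -u - 3v, y = 2u - 2v into the integrand,

    27x^2 + 27y^2 → 135u^2 - 54u v + 351v^2,

so the integral becomes

    ∬_R (135u^2 - 54u v + 351v^2) · |J| du dv = ∫_0^3 ∫_0^1 (1080u^2 - 432u v + 2808v^2) dv du.

Inner (v): 1080u^2 - 216u + 936.
Outer (u): 11556.

Therefore ∬_D (27x^2 + 27y^2) dx dy = 11556.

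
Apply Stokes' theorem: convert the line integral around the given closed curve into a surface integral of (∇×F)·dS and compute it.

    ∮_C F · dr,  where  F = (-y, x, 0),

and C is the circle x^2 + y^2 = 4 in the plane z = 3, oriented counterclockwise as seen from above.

Let S be the flat disk x^2 + y^2 ≤ 4 in the plane z = 3, with upward unit normal n̂ = ẑ. By Stokes' theorem,

    ∮_C F · dr = ∬_S (∇ × F) · n̂ dS = ∬_D (curl F)_z dA,

where D is the disk x^2 + y^2 ≤ 4.

Compute the curl of F = (-y, x, 0):
    (∇ × F)_x = ∂F_z/∂y - ∂F_y/∂z = 0,
    (∇ × F)_y = ∂F_x/∂z - ∂F_z/∂x = 0,
    (∇ × F)_z = ∂F_y/∂x - ∂F_x/∂y = 2.

On z = 3, (curl F)_z = 2.

Convert to polar (x = r cos θ, y = r sin θ, dA = r dr dθ); the integrand becomes 2, so

    ∬_D (curl F)_z dA = ∫_0^{2π} ∫_0^{2} (2) · r dr dθ.

Inner (r from 0 to 2): 4.
Outer (θ from 0 to 2π): 8π.

Therefore ∮_C F · dr = 8π.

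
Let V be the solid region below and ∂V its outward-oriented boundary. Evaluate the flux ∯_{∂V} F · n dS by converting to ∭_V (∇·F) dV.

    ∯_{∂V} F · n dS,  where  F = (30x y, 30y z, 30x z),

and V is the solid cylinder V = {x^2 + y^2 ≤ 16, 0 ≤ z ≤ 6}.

By the divergence theorem,

    ∯_{∂V} F · n dS = ∭_V (∇ · F) dV.

Compute the divergence:
    ∇ · F = ∂F_x/∂x + ∂F_y/∂y + ∂F_z/∂z = 30y + 30z + 30x = 30x + 30y + 30z.

In cylindrical coordinates, x = r cos(θ), y = r sin(θ), z = z, dV = r dr dθ dz, with 0 ≤ r ≤ 4, 0 ≤ θ ≤ 2π, 0 ≤ z ≤ 6.

The integrand, after substitution and multiplying by the volume element, becomes (30sqrt(2)r sin(θ + π/4) + 30z) · r, so

    ∭_V (∇·F) dV = ∫_0^{2π} ∫_0^{4} ∫_0^{6} (30sqrt(2)r sin(θ + π/4) + 30z) · r dz dr dθ.

Inner (z from 0 to 6): 180r (sqrt(2)r sin(θ + π/4) + 3).
Middle (r from 0 to 4): 3840sqrt(2)sin(θ + π/4) + 4320.
Outer (θ from 0 to 2π): 8640π.

Therefore ∯_{∂V} F · n dS = 8640π.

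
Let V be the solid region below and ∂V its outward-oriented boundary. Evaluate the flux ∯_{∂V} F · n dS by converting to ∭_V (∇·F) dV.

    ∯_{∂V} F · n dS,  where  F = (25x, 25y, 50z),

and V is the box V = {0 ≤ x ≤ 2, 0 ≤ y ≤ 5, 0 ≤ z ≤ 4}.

By the divergence theorem,

    ∯_{∂V} F · n dS = ∭_V (∇ · F) dV.

Compute the divergence:
    ∇ · F = ∂F_x/∂x + ∂F_y/∂y + ∂F_z/∂z = 25 + 25 + 50 = 100.

V is a rectangular box, so dV = dx dy dz with 0 ≤ x ≤ 2, 0 ≤ y ≤ 5, 0 ≤ z ≤ 4.

Integrate (100) over V as an iterated integral:

    ∭_V (∇·F) dV = ∫_0^{2} ∫_0^{5} ∫_0^{4} (100) dz dy dx.

Inner (z from 0 to 4): 400.
Middle (y from 0 to 5): 2000.
Outer (x from 0 to 2): 4000.

Therefore ∯_{∂V} F · n dS = 4000.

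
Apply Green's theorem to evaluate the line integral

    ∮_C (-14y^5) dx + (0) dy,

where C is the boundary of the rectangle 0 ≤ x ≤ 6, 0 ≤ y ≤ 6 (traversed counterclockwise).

Green's theorem converts the closed line integral into a double integral over the enclosed region D:

    ∮_C P dx + Q dy = ∬_D (∂Q/∂x - ∂P/∂y) dA.

Here P = -14y^5, Q = 0, so

    ∂Q/∂x = 0,    ∂P/∂y = -70y^4,
    ∂Q/∂x - ∂P/∂y = 70y^4.

D is the region 0 ≤ x ≤ 6, 0 ≤ y ≤ 6. Evaluating the double integral:

    ∬_D (70y^4) dA = ∫_0^{6} ∫_0^{6} (70y^4) dy dx.

Inner (y from 0 to 6): 108864.
Outer (x from 0 to 6): 653184.

Therefore ∮_C P dx + Q dy = 653184.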